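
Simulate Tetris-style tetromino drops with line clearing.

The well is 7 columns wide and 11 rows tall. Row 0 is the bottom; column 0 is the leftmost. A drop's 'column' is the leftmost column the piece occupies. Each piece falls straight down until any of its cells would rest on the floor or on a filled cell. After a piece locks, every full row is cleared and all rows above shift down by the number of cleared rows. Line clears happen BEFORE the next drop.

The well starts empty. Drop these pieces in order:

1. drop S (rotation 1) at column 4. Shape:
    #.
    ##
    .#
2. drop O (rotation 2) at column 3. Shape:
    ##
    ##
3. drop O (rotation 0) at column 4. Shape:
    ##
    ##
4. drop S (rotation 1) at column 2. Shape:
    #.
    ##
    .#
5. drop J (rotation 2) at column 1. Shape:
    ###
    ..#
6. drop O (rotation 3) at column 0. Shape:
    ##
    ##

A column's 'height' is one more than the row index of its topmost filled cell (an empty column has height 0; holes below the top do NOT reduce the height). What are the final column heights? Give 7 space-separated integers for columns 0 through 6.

Drop 1: S rot1 at col 4 lands with bottom-row=0; cleared 0 line(s) (total 0); column heights now [0 0 0 0 3 2 0], max=3
Drop 2: O rot2 at col 3 lands with bottom-row=3; cleared 0 line(s) (total 0); column heights now [0 0 0 5 5 2 0], max=5
Drop 3: O rot0 at col 4 lands with bottom-row=5; cleared 0 line(s) (total 0); column heights now [0 0 0 5 7 7 0], max=7
Drop 4: S rot1 at col 2 lands with bottom-row=5; cleared 0 line(s) (total 0); column heights now [0 0 8 7 7 7 0], max=8
Drop 5: J rot2 at col 1 lands with bottom-row=7; cleared 0 line(s) (total 0); column heights now [0 9 9 9 7 7 0], max=9
Drop 6: O rot3 at col 0 lands with bottom-row=9; cleared 0 line(s) (total 0); column heights now [11 11 9 9 7 7 0], max=11

Answer: 11 11 9 9 7 7 0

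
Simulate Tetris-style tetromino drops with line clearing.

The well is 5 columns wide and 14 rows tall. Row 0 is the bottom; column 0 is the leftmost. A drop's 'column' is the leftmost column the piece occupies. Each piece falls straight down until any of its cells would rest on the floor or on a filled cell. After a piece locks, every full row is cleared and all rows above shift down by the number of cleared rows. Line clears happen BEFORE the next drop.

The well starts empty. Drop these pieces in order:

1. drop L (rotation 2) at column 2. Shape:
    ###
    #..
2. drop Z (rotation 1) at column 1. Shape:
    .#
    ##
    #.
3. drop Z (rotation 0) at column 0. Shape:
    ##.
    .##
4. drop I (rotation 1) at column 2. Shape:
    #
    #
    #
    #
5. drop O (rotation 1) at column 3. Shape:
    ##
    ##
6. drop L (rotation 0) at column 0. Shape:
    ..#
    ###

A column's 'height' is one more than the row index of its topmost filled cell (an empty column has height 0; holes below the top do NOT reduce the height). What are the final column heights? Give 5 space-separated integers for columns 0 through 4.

Drop 1: L rot2 at col 2 lands with bottom-row=0; cleared 0 line(s) (total 0); column heights now [0 0 2 2 2], max=2
Drop 2: Z rot1 at col 1 lands with bottom-row=1; cleared 0 line(s) (total 0); column heights now [0 3 4 2 2], max=4
Drop 3: Z rot0 at col 0 lands with bottom-row=4; cleared 0 line(s) (total 0); column heights now [6 6 5 2 2], max=6
Drop 4: I rot1 at col 2 lands with bottom-row=5; cleared 0 line(s) (total 0); column heights now [6 6 9 2 2], max=9
Drop 5: O rot1 at col 3 lands with bottom-row=2; cleared 0 line(s) (total 0); column heights now [6 6 9 4 4], max=9
Drop 6: L rot0 at col 0 lands with bottom-row=9; cleared 0 line(s) (total 0); column heights now [10 10 11 4 4], max=11

Answer: 10 10 11 4 4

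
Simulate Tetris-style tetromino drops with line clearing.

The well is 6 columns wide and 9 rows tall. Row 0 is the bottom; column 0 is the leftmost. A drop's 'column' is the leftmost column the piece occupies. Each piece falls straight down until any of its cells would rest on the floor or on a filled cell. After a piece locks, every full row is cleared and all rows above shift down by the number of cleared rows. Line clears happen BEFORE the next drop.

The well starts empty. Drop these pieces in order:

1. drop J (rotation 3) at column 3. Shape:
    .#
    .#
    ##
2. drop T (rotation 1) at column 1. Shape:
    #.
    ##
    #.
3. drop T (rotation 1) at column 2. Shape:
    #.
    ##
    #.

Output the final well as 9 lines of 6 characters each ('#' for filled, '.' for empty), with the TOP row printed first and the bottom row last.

Answer: ......
......
......
......
..#...
..##..
.##.#.
.##.#.
.#.##.

Derivation:
Drop 1: J rot3 at col 3 lands with bottom-row=0; cleared 0 line(s) (total 0); column heights now [0 0 0 1 3 0], max=3
Drop 2: T rot1 at col 1 lands with bottom-row=0; cleared 0 line(s) (total 0); column heights now [0 3 2 1 3 0], max=3
Drop 3: T rot1 at col 2 lands with bottom-row=2; cleared 0 line(s) (total 0); column heights now [0 3 5 4 3 0], max=5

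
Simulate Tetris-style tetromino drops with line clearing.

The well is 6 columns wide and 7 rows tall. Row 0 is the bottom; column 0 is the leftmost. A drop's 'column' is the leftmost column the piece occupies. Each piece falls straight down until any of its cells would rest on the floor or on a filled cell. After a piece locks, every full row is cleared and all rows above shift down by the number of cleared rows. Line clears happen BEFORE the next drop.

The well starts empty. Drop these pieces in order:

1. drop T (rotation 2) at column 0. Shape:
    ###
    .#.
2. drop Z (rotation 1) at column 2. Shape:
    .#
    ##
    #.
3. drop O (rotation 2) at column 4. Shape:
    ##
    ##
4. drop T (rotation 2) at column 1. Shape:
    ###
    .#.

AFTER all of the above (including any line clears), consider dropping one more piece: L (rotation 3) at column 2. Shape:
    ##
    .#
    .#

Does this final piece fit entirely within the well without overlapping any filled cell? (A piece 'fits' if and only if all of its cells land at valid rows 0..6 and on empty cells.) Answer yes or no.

Drop 1: T rot2 at col 0 lands with bottom-row=0; cleared 0 line(s) (total 0); column heights now [2 2 2 0 0 0], max=2
Drop 2: Z rot1 at col 2 lands with bottom-row=2; cleared 0 line(s) (total 0); column heights now [2 2 4 5 0 0], max=5
Drop 3: O rot2 at col 4 lands with bottom-row=0; cleared 0 line(s) (total 0); column heights now [2 2 4 5 2 2], max=5
Drop 4: T rot2 at col 1 lands with bottom-row=4; cleared 0 line(s) (total 0); column heights now [2 6 6 6 2 2], max=6
Test piece L rot3 at col 2 (width 2): heights before test = [2 6 6 6 2 2]; fits = False

Answer: no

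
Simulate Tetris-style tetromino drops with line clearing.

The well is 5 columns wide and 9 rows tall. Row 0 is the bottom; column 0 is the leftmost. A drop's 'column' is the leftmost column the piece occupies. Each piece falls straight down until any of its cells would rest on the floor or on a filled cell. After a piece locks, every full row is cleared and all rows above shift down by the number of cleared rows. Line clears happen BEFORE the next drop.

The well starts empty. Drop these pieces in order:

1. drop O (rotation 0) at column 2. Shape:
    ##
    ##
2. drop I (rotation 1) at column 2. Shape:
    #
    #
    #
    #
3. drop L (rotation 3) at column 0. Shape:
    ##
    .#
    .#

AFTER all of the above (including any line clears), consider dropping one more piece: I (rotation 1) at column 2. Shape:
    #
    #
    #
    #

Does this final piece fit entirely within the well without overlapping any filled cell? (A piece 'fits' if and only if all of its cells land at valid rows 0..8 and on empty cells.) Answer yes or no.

Drop 1: O rot0 at col 2 lands with bottom-row=0; cleared 0 line(s) (total 0); column heights now [0 0 2 2 0], max=2
Drop 2: I rot1 at col 2 lands with bottom-row=2; cleared 0 line(s) (total 0); column heights now [0 0 6 2 0], max=6
Drop 3: L rot3 at col 0 lands with bottom-row=0; cleared 0 line(s) (total 0); column heights now [3 3 6 2 0], max=6
Test piece I rot1 at col 2 (width 1): heights before test = [3 3 6 2 0]; fits = False

Answer: no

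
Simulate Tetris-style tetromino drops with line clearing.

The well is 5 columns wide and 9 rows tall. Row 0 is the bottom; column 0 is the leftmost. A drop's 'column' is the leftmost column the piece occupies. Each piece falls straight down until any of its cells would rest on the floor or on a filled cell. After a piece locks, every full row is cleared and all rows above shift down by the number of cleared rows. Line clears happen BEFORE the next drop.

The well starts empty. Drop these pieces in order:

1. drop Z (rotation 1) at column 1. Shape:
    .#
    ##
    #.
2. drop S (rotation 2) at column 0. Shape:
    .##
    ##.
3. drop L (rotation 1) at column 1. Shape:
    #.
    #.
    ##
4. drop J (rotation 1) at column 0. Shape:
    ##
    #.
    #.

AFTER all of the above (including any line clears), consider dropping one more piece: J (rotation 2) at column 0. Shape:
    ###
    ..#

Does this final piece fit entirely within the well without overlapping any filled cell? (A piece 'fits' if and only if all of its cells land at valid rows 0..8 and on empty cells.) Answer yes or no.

Answer: yes

Derivation:
Drop 1: Z rot1 at col 1 lands with bottom-row=0; cleared 0 line(s) (total 0); column heights now [0 2 3 0 0], max=3
Drop 2: S rot2 at col 0 lands with bottom-row=2; cleared 0 line(s) (total 0); column heights now [3 4 4 0 0], max=4
Drop 3: L rot1 at col 1 lands with bottom-row=4; cleared 0 line(s) (total 0); column heights now [3 7 5 0 0], max=7
Drop 4: J rot1 at col 0 lands with bottom-row=5; cleared 0 line(s) (total 0); column heights now [8 8 5 0 0], max=8
Test piece J rot2 at col 0 (width 3): heights before test = [8 8 5 0 0]; fits = True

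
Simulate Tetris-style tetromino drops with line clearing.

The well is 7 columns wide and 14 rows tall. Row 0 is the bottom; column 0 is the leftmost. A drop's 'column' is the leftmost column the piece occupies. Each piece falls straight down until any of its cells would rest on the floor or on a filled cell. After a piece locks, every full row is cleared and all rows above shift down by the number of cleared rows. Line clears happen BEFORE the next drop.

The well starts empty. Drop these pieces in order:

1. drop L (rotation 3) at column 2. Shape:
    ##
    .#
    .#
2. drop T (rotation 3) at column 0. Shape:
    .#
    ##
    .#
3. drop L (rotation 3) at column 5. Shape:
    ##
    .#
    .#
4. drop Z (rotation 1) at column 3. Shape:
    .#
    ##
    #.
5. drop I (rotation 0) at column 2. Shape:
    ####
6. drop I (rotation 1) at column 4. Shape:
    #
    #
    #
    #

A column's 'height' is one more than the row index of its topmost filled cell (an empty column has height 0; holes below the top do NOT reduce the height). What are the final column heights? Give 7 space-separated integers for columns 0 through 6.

Drop 1: L rot3 at col 2 lands with bottom-row=0; cleared 0 line(s) (total 0); column heights now [0 0 3 3 0 0 0], max=3
Drop 2: T rot3 at col 0 lands with bottom-row=0; cleared 0 line(s) (total 0); column heights now [2 3 3 3 0 0 0], max=3
Drop 3: L rot3 at col 5 lands with bottom-row=0; cleared 0 line(s) (total 0); column heights now [2 3 3 3 0 3 3], max=3
Drop 4: Z rot1 at col 3 lands with bottom-row=3; cleared 0 line(s) (total 0); column heights now [2 3 3 5 6 3 3], max=6
Drop 5: I rot0 at col 2 lands with bottom-row=6; cleared 0 line(s) (total 0); column heights now [2 3 7 7 7 7 3], max=7
Drop 6: I rot1 at col 4 lands with bottom-row=7; cleared 0 line(s) (total 0); column heights now [2 3 7 7 11 7 3], max=11

Answer: 2 3 7 7 11 7 3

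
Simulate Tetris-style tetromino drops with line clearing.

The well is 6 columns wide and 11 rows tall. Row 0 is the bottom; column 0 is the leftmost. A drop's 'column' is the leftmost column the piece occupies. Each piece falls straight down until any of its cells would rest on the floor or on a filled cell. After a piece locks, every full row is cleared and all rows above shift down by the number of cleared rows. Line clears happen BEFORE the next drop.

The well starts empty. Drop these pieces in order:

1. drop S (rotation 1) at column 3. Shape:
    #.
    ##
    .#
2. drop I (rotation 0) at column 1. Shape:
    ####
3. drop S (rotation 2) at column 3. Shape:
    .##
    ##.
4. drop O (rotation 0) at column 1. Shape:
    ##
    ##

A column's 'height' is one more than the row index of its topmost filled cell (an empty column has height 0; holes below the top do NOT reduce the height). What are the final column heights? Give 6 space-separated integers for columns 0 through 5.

Answer: 0 6 6 5 6 6

Derivation:
Drop 1: S rot1 at col 3 lands with bottom-row=0; cleared 0 line(s) (total 0); column heights now [0 0 0 3 2 0], max=3
Drop 2: I rot0 at col 1 lands with bottom-row=3; cleared 0 line(s) (total 0); column heights now [0 4 4 4 4 0], max=4
Drop 3: S rot2 at col 3 lands with bottom-row=4; cleared 0 line(s) (total 0); column heights now [0 4 4 5 6 6], max=6
Drop 4: O rot0 at col 1 lands with bottom-row=4; cleared 0 line(s) (total 0); column heights now [0 6 6 5 6 6], max=6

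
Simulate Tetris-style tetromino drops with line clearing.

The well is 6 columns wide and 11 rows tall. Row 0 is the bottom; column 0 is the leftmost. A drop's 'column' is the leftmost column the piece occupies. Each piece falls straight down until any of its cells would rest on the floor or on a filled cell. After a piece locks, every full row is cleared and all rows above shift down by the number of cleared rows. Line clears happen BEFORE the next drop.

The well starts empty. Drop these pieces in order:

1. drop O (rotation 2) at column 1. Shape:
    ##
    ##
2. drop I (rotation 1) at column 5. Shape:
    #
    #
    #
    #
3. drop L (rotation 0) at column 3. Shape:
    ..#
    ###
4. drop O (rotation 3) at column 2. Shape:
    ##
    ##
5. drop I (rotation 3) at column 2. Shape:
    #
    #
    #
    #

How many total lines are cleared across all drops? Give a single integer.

Drop 1: O rot2 at col 1 lands with bottom-row=0; cleared 0 line(s) (total 0); column heights now [0 2 2 0 0 0], max=2
Drop 2: I rot1 at col 5 lands with bottom-row=0; cleared 0 line(s) (total 0); column heights now [0 2 2 0 0 4], max=4
Drop 3: L rot0 at col 3 lands with bottom-row=4; cleared 0 line(s) (total 0); column heights now [0 2 2 5 5 6], max=6
Drop 4: O rot3 at col 2 lands with bottom-row=5; cleared 0 line(s) (total 0); column heights now [0 2 7 7 5 6], max=7
Drop 5: I rot3 at col 2 lands with bottom-row=7; cleared 0 line(s) (total 0); column heights now [0 2 11 7 5 6], max=11

Answer: 0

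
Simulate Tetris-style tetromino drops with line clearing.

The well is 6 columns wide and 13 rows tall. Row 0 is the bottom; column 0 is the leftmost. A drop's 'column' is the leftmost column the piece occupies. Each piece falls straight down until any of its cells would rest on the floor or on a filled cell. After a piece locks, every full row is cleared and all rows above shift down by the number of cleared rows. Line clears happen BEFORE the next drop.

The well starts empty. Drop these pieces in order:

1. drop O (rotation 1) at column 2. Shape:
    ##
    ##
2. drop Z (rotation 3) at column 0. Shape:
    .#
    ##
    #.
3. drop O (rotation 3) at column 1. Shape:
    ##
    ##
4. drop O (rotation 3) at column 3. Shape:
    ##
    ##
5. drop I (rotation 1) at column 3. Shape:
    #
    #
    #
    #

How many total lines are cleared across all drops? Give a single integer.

Drop 1: O rot1 at col 2 lands with bottom-row=0; cleared 0 line(s) (total 0); column heights now [0 0 2 2 0 0], max=2
Drop 2: Z rot3 at col 0 lands with bottom-row=0; cleared 0 line(s) (total 0); column heights now [2 3 2 2 0 0], max=3
Drop 3: O rot3 at col 1 lands with bottom-row=3; cleared 0 line(s) (total 0); column heights now [2 5 5 2 0 0], max=5
Drop 4: O rot3 at col 3 lands with bottom-row=2; cleared 0 line(s) (total 0); column heights now [2 5 5 4 4 0], max=5
Drop 5: I rot1 at col 3 lands with bottom-row=4; cleared 0 line(s) (total 0); column heights now [2 5 5 8 4 0], max=8

Answer: 0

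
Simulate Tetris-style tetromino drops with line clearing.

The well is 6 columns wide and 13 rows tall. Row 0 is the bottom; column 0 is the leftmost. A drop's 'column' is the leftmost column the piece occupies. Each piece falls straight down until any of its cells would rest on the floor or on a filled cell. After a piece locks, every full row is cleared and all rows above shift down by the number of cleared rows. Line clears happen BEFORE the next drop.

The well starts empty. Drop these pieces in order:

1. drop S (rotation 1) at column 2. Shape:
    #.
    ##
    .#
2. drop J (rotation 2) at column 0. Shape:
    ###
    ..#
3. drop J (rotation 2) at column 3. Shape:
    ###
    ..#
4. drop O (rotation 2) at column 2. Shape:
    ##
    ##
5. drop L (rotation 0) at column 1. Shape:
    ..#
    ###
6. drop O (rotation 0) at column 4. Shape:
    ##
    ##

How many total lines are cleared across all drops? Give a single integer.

Answer: 0

Derivation:
Drop 1: S rot1 at col 2 lands with bottom-row=0; cleared 0 line(s) (total 0); column heights now [0 0 3 2 0 0], max=3
Drop 2: J rot2 at col 0 lands with bottom-row=3; cleared 0 line(s) (total 0); column heights now [5 5 5 2 0 0], max=5
Drop 3: J rot2 at col 3 lands with bottom-row=1; cleared 0 line(s) (total 0); column heights now [5 5 5 3 3 3], max=5
Drop 4: O rot2 at col 2 lands with bottom-row=5; cleared 0 line(s) (total 0); column heights now [5 5 7 7 3 3], max=7
Drop 5: L rot0 at col 1 lands with bottom-row=7; cleared 0 line(s) (total 0); column heights now [5 8 8 9 3 3], max=9
Drop 6: O rot0 at col 4 lands with bottom-row=3; cleared 0 line(s) (total 0); column heights now [5 8 8 9 5 5], max=9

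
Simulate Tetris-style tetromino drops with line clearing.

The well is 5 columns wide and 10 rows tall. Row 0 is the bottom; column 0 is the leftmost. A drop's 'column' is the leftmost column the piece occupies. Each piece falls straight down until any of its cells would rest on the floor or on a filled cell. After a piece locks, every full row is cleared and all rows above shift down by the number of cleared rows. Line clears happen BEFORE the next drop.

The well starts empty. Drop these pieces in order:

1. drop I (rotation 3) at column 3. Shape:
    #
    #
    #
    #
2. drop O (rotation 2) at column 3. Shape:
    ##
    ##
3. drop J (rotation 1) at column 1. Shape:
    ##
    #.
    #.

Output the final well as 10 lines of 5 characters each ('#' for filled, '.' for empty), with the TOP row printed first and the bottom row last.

Answer: .....
.....
.....
.....
...##
...##
...#.
.###.
.#.#.
.#.#.

Derivation:
Drop 1: I rot3 at col 3 lands with bottom-row=0; cleared 0 line(s) (total 0); column heights now [0 0 0 4 0], max=4
Drop 2: O rot2 at col 3 lands with bottom-row=4; cleared 0 line(s) (total 0); column heights now [0 0 0 6 6], max=6
Drop 3: J rot1 at col 1 lands with bottom-row=0; cleared 0 line(s) (total 0); column heights now [0 3 3 6 6], max=6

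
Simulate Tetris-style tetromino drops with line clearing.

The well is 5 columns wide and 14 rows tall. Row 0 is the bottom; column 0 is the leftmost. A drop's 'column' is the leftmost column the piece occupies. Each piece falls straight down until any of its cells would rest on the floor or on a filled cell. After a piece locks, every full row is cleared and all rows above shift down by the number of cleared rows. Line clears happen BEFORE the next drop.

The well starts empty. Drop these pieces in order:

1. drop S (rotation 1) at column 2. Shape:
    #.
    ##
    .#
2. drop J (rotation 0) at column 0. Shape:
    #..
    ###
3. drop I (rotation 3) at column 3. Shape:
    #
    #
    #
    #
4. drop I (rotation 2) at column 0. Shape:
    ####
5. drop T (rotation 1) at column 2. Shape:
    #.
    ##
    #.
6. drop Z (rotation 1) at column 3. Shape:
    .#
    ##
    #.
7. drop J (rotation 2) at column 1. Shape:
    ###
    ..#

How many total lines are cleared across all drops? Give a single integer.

Drop 1: S rot1 at col 2 lands with bottom-row=0; cleared 0 line(s) (total 0); column heights now [0 0 3 2 0], max=3
Drop 2: J rot0 at col 0 lands with bottom-row=3; cleared 0 line(s) (total 0); column heights now [5 4 4 2 0], max=5
Drop 3: I rot3 at col 3 lands with bottom-row=2; cleared 0 line(s) (total 0); column heights now [5 4 4 6 0], max=6
Drop 4: I rot2 at col 0 lands with bottom-row=6; cleared 0 line(s) (total 0); column heights now [7 7 7 7 0], max=7
Drop 5: T rot1 at col 2 lands with bottom-row=7; cleared 0 line(s) (total 0); column heights now [7 7 10 9 0], max=10
Drop 6: Z rot1 at col 3 lands with bottom-row=9; cleared 0 line(s) (total 0); column heights now [7 7 10 11 12], max=12
Drop 7: J rot2 at col 1 lands with bottom-row=11; cleared 0 line(s) (total 0); column heights now [7 13 13 13 12], max=13

Answer: 0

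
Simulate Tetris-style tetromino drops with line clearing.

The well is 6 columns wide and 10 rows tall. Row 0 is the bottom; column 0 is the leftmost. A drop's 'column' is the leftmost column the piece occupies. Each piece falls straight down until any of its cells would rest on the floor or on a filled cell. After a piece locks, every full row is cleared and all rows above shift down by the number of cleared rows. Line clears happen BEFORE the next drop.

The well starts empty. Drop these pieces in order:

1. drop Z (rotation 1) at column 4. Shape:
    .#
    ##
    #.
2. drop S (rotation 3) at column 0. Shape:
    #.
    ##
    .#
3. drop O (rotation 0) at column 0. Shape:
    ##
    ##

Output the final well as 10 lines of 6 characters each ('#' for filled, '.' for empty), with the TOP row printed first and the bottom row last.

Answer: ......
......
......
......
......
##....
##....
#....#
##..##
.#..#.

Derivation:
Drop 1: Z rot1 at col 4 lands with bottom-row=0; cleared 0 line(s) (total 0); column heights now [0 0 0 0 2 3], max=3
Drop 2: S rot3 at col 0 lands with bottom-row=0; cleared 0 line(s) (total 0); column heights now [3 2 0 0 2 3], max=3
Drop 3: O rot0 at col 0 lands with bottom-row=3; cleared 0 line(s) (total 0); column heights now [5 5 0 0 2 3], max=5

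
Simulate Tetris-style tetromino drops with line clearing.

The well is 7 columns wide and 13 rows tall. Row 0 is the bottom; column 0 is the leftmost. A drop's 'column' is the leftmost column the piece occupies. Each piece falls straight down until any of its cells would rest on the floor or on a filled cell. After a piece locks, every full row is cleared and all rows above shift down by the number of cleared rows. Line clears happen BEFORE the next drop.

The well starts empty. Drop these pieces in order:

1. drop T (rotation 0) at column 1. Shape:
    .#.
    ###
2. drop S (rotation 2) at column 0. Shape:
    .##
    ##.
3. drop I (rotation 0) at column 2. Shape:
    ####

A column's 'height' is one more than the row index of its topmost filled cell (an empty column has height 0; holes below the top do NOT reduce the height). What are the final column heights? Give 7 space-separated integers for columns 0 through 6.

Answer: 2 3 4 4 4 4 0

Derivation:
Drop 1: T rot0 at col 1 lands with bottom-row=0; cleared 0 line(s) (total 0); column heights now [0 1 2 1 0 0 0], max=2
Drop 2: S rot2 at col 0 lands with bottom-row=1; cleared 0 line(s) (total 0); column heights now [2 3 3 1 0 0 0], max=3
Drop 3: I rot0 at col 2 lands with bottom-row=3; cleared 0 line(s) (total 0); column heights now [2 3 4 4 4 4 0], max=4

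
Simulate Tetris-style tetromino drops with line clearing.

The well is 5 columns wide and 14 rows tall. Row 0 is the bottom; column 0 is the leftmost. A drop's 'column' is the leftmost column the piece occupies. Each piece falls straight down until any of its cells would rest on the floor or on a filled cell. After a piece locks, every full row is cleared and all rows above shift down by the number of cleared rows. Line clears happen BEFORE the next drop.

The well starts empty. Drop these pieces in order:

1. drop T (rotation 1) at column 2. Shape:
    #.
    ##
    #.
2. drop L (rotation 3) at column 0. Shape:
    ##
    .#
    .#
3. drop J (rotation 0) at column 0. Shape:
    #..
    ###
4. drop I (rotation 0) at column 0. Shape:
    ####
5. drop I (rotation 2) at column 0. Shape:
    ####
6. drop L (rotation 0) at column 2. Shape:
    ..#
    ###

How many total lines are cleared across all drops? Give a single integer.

Answer: 0

Derivation:
Drop 1: T rot1 at col 2 lands with bottom-row=0; cleared 0 line(s) (total 0); column heights now [0 0 3 2 0], max=3
Drop 2: L rot3 at col 0 lands with bottom-row=0; cleared 0 line(s) (total 0); column heights now [3 3 3 2 0], max=3
Drop 3: J rot0 at col 0 lands with bottom-row=3; cleared 0 line(s) (total 0); column heights now [5 4 4 2 0], max=5
Drop 4: I rot0 at col 0 lands with bottom-row=5; cleared 0 line(s) (total 0); column heights now [6 6 6 6 0], max=6
Drop 5: I rot2 at col 0 lands with bottom-row=6; cleared 0 line(s) (total 0); column heights now [7 7 7 7 0], max=7
Drop 6: L rot0 at col 2 lands with bottom-row=7; cleared 0 line(s) (total 0); column heights now [7 7 8 8 9], max=9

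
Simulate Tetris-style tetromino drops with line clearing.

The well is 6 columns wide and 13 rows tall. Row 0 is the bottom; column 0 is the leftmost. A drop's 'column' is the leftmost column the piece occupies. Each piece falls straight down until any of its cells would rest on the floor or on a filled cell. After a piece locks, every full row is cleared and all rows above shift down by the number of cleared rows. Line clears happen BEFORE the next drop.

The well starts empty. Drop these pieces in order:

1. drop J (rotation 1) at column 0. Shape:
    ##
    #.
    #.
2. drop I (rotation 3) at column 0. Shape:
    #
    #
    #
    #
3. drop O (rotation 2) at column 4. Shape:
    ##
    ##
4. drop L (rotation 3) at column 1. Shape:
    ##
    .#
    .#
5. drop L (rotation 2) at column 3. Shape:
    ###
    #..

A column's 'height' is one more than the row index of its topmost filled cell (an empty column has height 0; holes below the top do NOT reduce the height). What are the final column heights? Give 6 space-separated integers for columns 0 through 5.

Drop 1: J rot1 at col 0 lands with bottom-row=0; cleared 0 line(s) (total 0); column heights now [3 3 0 0 0 0], max=3
Drop 2: I rot3 at col 0 lands with bottom-row=3; cleared 0 line(s) (total 0); column heights now [7 3 0 0 0 0], max=7
Drop 3: O rot2 at col 4 lands with bottom-row=0; cleared 0 line(s) (total 0); column heights now [7 3 0 0 2 2], max=7
Drop 4: L rot3 at col 1 lands with bottom-row=1; cleared 0 line(s) (total 0); column heights now [7 4 4 0 2 2], max=7
Drop 5: L rot2 at col 3 lands with bottom-row=1; cleared 1 line(s) (total 1); column heights now [6 3 3 2 2 2], max=6

Answer: 6 3 3 2 2 2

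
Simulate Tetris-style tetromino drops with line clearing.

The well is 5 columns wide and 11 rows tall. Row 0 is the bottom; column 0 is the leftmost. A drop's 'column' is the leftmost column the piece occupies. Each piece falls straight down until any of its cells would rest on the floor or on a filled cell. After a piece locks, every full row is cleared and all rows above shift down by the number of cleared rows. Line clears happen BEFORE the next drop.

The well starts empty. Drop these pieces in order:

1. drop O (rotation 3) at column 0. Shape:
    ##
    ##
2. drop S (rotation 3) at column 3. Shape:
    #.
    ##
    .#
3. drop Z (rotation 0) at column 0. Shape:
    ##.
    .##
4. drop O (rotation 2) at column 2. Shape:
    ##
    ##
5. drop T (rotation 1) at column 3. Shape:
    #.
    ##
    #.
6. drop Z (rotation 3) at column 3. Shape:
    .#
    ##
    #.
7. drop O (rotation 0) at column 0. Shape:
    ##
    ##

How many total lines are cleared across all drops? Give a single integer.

Answer: 0

Derivation:
Drop 1: O rot3 at col 0 lands with bottom-row=0; cleared 0 line(s) (total 0); column heights now [2 2 0 0 0], max=2
Drop 2: S rot3 at col 3 lands with bottom-row=0; cleared 0 line(s) (total 0); column heights now [2 2 0 3 2], max=3
Drop 3: Z rot0 at col 0 lands with bottom-row=2; cleared 0 line(s) (total 0); column heights now [4 4 3 3 2], max=4
Drop 4: O rot2 at col 2 lands with bottom-row=3; cleared 0 line(s) (total 0); column heights now [4 4 5 5 2], max=5
Drop 5: T rot1 at col 3 lands with bottom-row=5; cleared 0 line(s) (total 0); column heights now [4 4 5 8 7], max=8
Drop 6: Z rot3 at col 3 lands with bottom-row=8; cleared 0 line(s) (total 0); column heights now [4 4 5 10 11], max=11
Drop 7: O rot0 at col 0 lands with bottom-row=4; cleared 0 line(s) (total 0); column heights now [6 6 5 10 11], max=11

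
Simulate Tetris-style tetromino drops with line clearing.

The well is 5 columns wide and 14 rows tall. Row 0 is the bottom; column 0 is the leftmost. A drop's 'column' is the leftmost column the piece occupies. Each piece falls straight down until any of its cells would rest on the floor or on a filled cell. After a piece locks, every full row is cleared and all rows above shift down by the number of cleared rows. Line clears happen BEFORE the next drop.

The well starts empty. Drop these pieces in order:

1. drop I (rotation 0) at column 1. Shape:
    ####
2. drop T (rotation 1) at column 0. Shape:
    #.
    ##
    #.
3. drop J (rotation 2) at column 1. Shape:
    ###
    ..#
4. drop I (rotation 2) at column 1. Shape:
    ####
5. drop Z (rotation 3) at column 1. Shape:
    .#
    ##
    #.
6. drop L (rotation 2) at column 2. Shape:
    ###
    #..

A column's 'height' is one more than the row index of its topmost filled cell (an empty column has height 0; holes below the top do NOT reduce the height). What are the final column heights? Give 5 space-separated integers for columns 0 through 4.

Answer: 2 5 8 8 8

Derivation:
Drop 1: I rot0 at col 1 lands with bottom-row=0; cleared 0 line(s) (total 0); column heights now [0 1 1 1 1], max=1
Drop 2: T rot1 at col 0 lands with bottom-row=0; cleared 1 line(s) (total 1); column heights now [2 1 0 0 0], max=2
Drop 3: J rot2 at col 1 lands with bottom-row=0; cleared 0 line(s) (total 1); column heights now [2 2 2 2 0], max=2
Drop 4: I rot2 at col 1 lands with bottom-row=2; cleared 0 line(s) (total 1); column heights now [2 3 3 3 3], max=3
Drop 5: Z rot3 at col 1 lands with bottom-row=3; cleared 0 line(s) (total 1); column heights now [2 5 6 3 3], max=6
Drop 6: L rot2 at col 2 lands with bottom-row=6; cleared 0 line(s) (total 1); column heights now [2 5 8 8 8], max=8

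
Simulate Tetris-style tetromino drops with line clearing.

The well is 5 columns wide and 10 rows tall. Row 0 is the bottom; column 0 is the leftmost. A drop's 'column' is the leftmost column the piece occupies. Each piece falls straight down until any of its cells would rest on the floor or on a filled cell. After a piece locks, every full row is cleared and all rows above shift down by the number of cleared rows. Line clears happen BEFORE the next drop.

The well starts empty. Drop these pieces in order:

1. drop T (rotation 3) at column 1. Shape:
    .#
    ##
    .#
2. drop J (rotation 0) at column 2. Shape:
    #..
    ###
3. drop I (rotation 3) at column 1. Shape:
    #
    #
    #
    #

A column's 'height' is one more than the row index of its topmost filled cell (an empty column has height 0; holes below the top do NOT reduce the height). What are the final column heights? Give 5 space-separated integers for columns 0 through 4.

Drop 1: T rot3 at col 1 lands with bottom-row=0; cleared 0 line(s) (total 0); column heights now [0 2 3 0 0], max=3
Drop 2: J rot0 at col 2 lands with bottom-row=3; cleared 0 line(s) (total 0); column heights now [0 2 5 4 4], max=5
Drop 3: I rot3 at col 1 lands with bottom-row=2; cleared 0 line(s) (total 0); column heights now [0 6 5 4 4], max=6

Answer: 0 6 5 4 4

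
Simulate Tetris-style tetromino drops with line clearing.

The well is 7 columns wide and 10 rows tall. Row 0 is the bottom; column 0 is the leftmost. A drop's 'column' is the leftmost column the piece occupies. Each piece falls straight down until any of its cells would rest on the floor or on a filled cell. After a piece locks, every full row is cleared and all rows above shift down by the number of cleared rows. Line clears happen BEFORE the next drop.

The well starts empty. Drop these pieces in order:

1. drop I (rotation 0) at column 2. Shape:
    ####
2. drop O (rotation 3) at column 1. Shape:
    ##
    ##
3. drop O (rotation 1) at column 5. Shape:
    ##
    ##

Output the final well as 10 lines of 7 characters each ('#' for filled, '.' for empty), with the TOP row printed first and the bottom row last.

Drop 1: I rot0 at col 2 lands with bottom-row=0; cleared 0 line(s) (total 0); column heights now [0 0 1 1 1 1 0], max=1
Drop 2: O rot3 at col 1 lands with bottom-row=1; cleared 0 line(s) (total 0); column heights now [0 3 3 1 1 1 0], max=3
Drop 3: O rot1 at col 5 lands with bottom-row=1; cleared 0 line(s) (total 0); column heights now [0 3 3 1 1 3 3], max=3

Answer: .......
.......
.......
.......
.......
.......
.......
.##..##
.##..##
..####.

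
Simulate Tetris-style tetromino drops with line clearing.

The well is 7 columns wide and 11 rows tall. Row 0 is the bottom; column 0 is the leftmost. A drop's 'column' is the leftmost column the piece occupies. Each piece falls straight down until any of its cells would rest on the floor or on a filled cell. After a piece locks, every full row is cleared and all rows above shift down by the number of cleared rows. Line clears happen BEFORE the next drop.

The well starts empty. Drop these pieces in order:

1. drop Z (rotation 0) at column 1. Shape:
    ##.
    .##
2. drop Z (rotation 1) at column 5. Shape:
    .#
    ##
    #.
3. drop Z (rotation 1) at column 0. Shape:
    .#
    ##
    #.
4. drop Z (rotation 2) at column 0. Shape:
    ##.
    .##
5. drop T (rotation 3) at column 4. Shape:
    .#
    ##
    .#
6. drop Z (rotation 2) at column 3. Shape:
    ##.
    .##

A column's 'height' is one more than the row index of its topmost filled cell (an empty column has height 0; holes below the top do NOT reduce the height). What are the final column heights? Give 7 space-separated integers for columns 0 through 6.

Drop 1: Z rot0 at col 1 lands with bottom-row=0; cleared 0 line(s) (total 0); column heights now [0 2 2 1 0 0 0], max=2
Drop 2: Z rot1 at col 5 lands with bottom-row=0; cleared 0 line(s) (total 0); column heights now [0 2 2 1 0 2 3], max=3
Drop 3: Z rot1 at col 0 lands with bottom-row=1; cleared 0 line(s) (total 0); column heights now [3 4 2 1 0 2 3], max=4
Drop 4: Z rot2 at col 0 lands with bottom-row=4; cleared 0 line(s) (total 0); column heights now [6 6 5 1 0 2 3], max=6
Drop 5: T rot3 at col 4 lands with bottom-row=2; cleared 0 line(s) (total 0); column heights now [6 6 5 1 4 5 3], max=6
Drop 6: Z rot2 at col 3 lands with bottom-row=5; cleared 0 line(s) (total 0); column heights now [6 6 5 7 7 6 3], max=7

Answer: 6 6 5 7 7 6 3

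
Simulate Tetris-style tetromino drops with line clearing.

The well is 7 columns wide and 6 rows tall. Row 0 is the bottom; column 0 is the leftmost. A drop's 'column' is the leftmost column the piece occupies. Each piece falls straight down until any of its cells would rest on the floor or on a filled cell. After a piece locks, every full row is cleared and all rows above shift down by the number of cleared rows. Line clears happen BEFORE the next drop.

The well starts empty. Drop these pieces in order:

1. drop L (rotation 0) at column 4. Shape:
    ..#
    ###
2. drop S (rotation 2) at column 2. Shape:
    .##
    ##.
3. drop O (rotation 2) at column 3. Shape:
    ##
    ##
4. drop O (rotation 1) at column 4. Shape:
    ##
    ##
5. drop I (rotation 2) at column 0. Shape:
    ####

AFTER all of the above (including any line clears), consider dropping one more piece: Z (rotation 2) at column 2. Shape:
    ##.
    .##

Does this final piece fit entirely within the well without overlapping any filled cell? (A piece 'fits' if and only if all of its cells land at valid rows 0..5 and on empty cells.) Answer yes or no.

Drop 1: L rot0 at col 4 lands with bottom-row=0; cleared 0 line(s) (total 0); column heights now [0 0 0 0 1 1 2], max=2
Drop 2: S rot2 at col 2 lands with bottom-row=0; cleared 0 line(s) (total 0); column heights now [0 0 1 2 2 1 2], max=2
Drop 3: O rot2 at col 3 lands with bottom-row=2; cleared 0 line(s) (total 0); column heights now [0 0 1 4 4 1 2], max=4
Drop 4: O rot1 at col 4 lands with bottom-row=4; cleared 0 line(s) (total 0); column heights now [0 0 1 4 6 6 2], max=6
Drop 5: I rot2 at col 0 lands with bottom-row=4; cleared 0 line(s) (total 0); column heights now [5 5 5 5 6 6 2], max=6
Test piece Z rot2 at col 2 (width 3): heights before test = [5 5 5 5 6 6 2]; fits = False

Answer: no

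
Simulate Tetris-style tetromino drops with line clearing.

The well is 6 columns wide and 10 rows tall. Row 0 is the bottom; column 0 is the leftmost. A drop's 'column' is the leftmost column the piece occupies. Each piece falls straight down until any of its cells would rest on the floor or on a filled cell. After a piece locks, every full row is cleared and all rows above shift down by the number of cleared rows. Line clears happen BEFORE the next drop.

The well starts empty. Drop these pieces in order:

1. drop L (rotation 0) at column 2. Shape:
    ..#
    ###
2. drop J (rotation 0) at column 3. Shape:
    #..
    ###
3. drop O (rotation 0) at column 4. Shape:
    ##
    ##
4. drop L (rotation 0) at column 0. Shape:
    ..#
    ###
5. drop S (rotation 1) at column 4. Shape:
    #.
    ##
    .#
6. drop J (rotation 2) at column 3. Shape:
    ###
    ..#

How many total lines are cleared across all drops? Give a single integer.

Answer: 0

Derivation:
Drop 1: L rot0 at col 2 lands with bottom-row=0; cleared 0 line(s) (total 0); column heights now [0 0 1 1 2 0], max=2
Drop 2: J rot0 at col 3 lands with bottom-row=2; cleared 0 line(s) (total 0); column heights now [0 0 1 4 3 3], max=4
Drop 3: O rot0 at col 4 lands with bottom-row=3; cleared 0 line(s) (total 0); column heights now [0 0 1 4 5 5], max=5
Drop 4: L rot0 at col 0 lands with bottom-row=1; cleared 0 line(s) (total 0); column heights now [2 2 3 4 5 5], max=5
Drop 5: S rot1 at col 4 lands with bottom-row=5; cleared 0 line(s) (total 0); column heights now [2 2 3 4 8 7], max=8
Drop 6: J rot2 at col 3 lands with bottom-row=7; cleared 0 line(s) (total 0); column heights now [2 2 3 9 9 9], max=9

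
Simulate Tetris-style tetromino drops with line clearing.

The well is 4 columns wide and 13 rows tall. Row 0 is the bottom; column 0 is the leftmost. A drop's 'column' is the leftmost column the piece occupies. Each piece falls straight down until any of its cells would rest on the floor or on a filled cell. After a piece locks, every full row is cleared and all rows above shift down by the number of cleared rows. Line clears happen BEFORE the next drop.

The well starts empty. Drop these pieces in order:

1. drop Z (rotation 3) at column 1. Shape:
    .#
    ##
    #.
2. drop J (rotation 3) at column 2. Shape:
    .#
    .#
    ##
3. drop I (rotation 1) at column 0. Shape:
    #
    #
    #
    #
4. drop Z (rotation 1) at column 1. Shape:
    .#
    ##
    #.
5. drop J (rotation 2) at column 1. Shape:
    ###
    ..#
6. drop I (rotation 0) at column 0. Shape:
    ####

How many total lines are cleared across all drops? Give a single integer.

Answer: 2

Derivation:
Drop 1: Z rot3 at col 1 lands with bottom-row=0; cleared 0 line(s) (total 0); column heights now [0 2 3 0], max=3
Drop 2: J rot3 at col 2 lands with bottom-row=3; cleared 0 line(s) (total 0); column heights now [0 2 4 6], max=6
Drop 3: I rot1 at col 0 lands with bottom-row=0; cleared 0 line(s) (total 0); column heights now [4 2 4 6], max=6
Drop 4: Z rot1 at col 1 lands with bottom-row=3; cleared 1 line(s) (total 1); column heights now [3 4 5 5], max=5
Drop 5: J rot2 at col 1 lands with bottom-row=5; cleared 0 line(s) (total 1); column heights now [3 7 7 7], max=7
Drop 6: I rot0 at col 0 lands with bottom-row=7; cleared 1 line(s) (total 2); column heights now [3 7 7 7], max=7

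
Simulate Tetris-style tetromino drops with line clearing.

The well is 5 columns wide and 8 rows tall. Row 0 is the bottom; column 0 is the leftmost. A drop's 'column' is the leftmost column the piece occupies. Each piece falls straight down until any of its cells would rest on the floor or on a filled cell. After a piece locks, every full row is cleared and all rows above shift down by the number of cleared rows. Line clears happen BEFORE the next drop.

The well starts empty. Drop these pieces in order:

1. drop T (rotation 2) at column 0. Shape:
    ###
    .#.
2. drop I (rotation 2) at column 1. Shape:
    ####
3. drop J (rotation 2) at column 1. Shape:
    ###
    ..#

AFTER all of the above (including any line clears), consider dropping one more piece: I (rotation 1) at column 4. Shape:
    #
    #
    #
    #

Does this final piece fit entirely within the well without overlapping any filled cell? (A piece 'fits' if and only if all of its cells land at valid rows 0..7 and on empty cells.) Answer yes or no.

Drop 1: T rot2 at col 0 lands with bottom-row=0; cleared 0 line(s) (total 0); column heights now [2 2 2 0 0], max=2
Drop 2: I rot2 at col 1 lands with bottom-row=2; cleared 0 line(s) (total 0); column heights now [2 3 3 3 3], max=3
Drop 3: J rot2 at col 1 lands with bottom-row=3; cleared 0 line(s) (total 0); column heights now [2 5 5 5 3], max=5
Test piece I rot1 at col 4 (width 1): heights before test = [2 5 5 5 3]; fits = True

Answer: yes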